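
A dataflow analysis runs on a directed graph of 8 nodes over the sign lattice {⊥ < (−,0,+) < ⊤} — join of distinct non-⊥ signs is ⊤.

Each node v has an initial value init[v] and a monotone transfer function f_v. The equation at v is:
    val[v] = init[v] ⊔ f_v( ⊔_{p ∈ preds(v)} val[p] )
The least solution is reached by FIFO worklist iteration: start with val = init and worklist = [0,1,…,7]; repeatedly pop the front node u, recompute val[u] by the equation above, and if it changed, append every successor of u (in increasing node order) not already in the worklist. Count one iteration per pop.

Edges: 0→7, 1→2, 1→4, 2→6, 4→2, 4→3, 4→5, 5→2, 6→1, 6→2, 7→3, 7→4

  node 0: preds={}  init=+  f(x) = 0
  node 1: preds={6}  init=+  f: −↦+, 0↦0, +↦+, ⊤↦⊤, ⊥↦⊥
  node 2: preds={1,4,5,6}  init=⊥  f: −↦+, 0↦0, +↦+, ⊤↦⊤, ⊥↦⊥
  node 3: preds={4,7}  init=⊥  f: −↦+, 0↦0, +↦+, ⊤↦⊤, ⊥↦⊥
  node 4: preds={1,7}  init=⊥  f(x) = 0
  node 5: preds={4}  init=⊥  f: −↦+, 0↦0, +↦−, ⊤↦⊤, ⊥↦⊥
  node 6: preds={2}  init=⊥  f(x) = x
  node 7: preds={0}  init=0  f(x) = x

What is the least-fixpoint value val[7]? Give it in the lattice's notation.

⊤

Trace (16 dequeues):
  [1] u=0 | in ⊥ | out ⊤ | prev + | push {}
  [2] u=1 | in ⊥ | out + | ==
  [3] u=2 | in + | out + | prev ⊥ | push {}
  [4] u=3 | in 0 | out 0 | prev ⊥ | push {}
  [5] u=4 | in ⊤ | out 0 | prev ⊥ | push {2,3}
  [6] u=5 | in 0 | out 0 | prev ⊥ | push {}
  [7] u=6 | in + | out + | prev ⊥ | push {1}
  [8] u=7 | in ⊤ | out ⊤ | prev 0 | push {4}
  [9] u=2 | in ⊤ | out ⊤ | prev + | push {6}
  [10] u=3 | in ⊤ | out ⊤ | prev 0 | push {}
  [11] u=1 | in + | out + | ==
  [12] u=4 | in ⊤ | out 0 | ==
  [13] u=6 | in ⊤ | out ⊤ | prev + | push {1,2}
  [14] u=1 | in ⊤ | out ⊤ | prev + | push {4}
  [15] u=2 | in ⊤ | out ⊤ | ==
  [16] u=4 | in ⊤ | out 0 | ==

Converged values:
  [0] ⊤
  [1] ⊤
  [2] ⊤
  [3] ⊤
  [4] 0
  [5] 0
  [6] ⊤
  [7] ⊤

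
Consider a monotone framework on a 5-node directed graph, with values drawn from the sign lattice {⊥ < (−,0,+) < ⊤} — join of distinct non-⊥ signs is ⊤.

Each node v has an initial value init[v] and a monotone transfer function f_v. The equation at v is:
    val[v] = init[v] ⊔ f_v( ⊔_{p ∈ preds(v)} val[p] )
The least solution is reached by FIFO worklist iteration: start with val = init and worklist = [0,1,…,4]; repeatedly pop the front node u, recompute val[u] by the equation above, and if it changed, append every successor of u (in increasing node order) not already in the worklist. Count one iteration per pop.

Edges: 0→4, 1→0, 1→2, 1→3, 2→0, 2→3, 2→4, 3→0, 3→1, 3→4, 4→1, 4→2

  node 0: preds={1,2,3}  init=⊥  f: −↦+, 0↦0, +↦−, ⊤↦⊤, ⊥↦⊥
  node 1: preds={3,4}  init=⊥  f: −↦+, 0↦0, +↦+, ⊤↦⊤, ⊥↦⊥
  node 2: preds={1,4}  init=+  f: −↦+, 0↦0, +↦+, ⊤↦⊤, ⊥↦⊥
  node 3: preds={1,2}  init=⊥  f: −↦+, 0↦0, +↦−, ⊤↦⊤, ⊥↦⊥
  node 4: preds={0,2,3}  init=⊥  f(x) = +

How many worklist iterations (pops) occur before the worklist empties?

14

Trace (14 dequeues):
  [1] u=0 | in + | out − | prev ⊥ | push {}
  [2] u=1 | in ⊥ | out ⊥ | ==
  [3] u=2 | in ⊥ | out + | ==
  [4] u=3 | in + | out − | prev ⊥ | push {0,1}
  [5] u=4 | in ⊤ | out + | prev ⊥ | push {2}
  [6] u=0 | in ⊤ | out ⊤ | prev − | push {4}
  [7] u=1 | in ⊤ | out ⊤ | prev ⊥ | push {0,3}
  [8] u=2 | in ⊤ | out ⊤ | prev + | push {}
  [9] u=4 | in ⊤ | out + | ==
  [10] u=0 | in ⊤ | out ⊤ | ==
  [11] u=3 | in ⊤ | out ⊤ | prev − | push {0,1,4}
  [12] u=0 | in ⊤ | out ⊤ | ==
  [13] u=1 | in ⊤ | out ⊤ | ==
  [14] u=4 | in ⊤ | out + | ==

Converged values:
  [0] ⊤
  [1] ⊤
  [2] ⊤
  [3] ⊤
  [4] +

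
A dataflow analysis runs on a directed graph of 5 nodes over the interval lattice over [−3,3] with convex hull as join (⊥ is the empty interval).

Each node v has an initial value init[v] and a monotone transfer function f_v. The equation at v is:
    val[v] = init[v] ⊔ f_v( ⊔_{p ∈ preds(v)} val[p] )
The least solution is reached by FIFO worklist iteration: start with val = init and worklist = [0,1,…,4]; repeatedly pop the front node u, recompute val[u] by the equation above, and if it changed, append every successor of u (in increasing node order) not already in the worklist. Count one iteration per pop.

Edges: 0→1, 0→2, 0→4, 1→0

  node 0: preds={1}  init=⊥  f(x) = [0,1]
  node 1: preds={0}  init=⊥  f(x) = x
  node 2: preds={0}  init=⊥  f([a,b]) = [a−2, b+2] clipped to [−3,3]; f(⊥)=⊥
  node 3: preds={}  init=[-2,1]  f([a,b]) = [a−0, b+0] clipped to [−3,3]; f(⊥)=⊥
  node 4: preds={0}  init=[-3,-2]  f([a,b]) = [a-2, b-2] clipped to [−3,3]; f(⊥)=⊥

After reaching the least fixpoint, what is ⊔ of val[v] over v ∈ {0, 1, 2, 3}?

Iteration log — 6 steps:
  step 1. node 0  ⊔preds=⊥  new=[0,1]  old=⊥  +wl: 
  step 2. node 1  ⊔preds=[0,1]  new=[0,1]  old=⊥  +wl: 0
  step 3. node 2  ⊔preds=[0,1]  new=[-2,3]  old=⊥  +wl: 
  step 4. node 3  ⊔preds=⊥  new=[-2,1]  stable
  step 5. node 4  ⊔preds=[0,1]  new=[-3,-1]  old=[-3,-2]  +wl: 
  step 6. node 0  ⊔preds=[0,1]  new=[0,1]  stable

Least fixpoint reached:
  node 0: [0,1]
  node 1: [0,1]
  node 2: [-2,3]
  node 3: [-2,1]
  node 4: [-3,-1]

[-2,3]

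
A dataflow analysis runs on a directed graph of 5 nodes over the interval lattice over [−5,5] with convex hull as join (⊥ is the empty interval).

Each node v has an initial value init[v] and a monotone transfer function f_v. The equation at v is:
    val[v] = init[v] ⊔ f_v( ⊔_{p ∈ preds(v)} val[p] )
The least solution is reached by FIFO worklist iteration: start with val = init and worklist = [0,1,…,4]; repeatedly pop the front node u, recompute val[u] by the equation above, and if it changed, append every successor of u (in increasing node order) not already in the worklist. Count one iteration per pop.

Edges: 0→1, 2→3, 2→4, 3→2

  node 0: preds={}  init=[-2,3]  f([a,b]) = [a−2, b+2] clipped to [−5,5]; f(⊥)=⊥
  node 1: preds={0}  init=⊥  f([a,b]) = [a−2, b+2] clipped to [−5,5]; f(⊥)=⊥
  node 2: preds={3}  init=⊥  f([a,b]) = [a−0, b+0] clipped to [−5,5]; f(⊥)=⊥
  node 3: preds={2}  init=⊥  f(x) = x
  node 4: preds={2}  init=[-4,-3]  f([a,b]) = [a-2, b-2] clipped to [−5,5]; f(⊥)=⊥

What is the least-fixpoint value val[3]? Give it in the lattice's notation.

Trace (5 dequeues):
  [1] u=0 | in ⊥ | out [-2,3] | ==
  [2] u=1 | in [-2,3] | out [-4,5] | prev ⊥ | push {}
  [3] u=2 | in ⊥ | out ⊥ | ==
  [4] u=3 | in ⊥ | out ⊥ | ==
  [5] u=4 | in ⊥ | out [-4,-3] | ==

Converged values:
  [0] [-2,3]
  [1] [-4,5]
  [2] ⊥
  [3] ⊥
  [4] [-4,-3]

⊥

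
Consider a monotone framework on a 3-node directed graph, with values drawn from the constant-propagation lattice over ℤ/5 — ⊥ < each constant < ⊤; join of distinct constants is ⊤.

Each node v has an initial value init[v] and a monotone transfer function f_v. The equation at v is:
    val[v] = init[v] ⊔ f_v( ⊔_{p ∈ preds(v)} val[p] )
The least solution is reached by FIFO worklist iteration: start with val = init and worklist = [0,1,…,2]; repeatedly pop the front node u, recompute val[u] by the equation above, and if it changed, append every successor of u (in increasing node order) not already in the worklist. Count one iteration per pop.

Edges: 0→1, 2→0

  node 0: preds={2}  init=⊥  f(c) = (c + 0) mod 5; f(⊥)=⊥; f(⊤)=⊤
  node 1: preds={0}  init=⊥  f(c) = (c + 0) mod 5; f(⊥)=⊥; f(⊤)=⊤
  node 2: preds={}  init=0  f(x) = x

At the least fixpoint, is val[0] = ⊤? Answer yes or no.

Worklist (3 pops):
  #1 pop 0: in=0 → 0 (was ⊥); enqueue []
  #2 pop 1: in=0 → 0 (was ⊥); enqueue []
  #3 pop 2: in=⊥ → 0 (no change)

Fixpoint:
  val[0] = 0
  val[1] = 0
  val[2] = 0

no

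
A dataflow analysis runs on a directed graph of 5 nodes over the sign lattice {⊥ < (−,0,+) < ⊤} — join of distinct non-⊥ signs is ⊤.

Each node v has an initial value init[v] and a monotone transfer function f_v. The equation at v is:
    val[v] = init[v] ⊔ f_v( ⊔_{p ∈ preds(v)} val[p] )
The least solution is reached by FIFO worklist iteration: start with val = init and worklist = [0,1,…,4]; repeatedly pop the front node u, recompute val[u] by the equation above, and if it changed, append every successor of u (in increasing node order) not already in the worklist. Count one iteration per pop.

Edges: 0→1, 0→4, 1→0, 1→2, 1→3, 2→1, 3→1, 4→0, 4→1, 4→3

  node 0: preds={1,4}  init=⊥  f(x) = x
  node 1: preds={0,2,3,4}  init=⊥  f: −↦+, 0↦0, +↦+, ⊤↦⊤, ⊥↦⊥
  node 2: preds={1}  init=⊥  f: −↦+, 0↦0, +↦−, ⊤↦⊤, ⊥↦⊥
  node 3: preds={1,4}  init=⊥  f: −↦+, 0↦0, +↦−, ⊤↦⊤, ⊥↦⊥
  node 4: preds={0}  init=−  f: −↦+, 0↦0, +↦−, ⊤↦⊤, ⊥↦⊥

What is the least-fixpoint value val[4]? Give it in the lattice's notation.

⊤

Iteration log — 12 steps:
  step 1. node 0  ⊔preds=−  new=−  old=⊥  +wl: 
  step 2. node 1  ⊔preds=−  new=+  old=⊥  +wl: 0
  step 3. node 2  ⊔preds=+  new=−  old=⊥  +wl: 1
  step 4. node 3  ⊔preds=⊤  new=⊤  old=⊥  +wl: 
  step 5. node 4  ⊔preds=−  new=⊤  old=−  +wl: 3
  step 6. node 0  ⊔preds=⊤  new=⊤  old=−  +wl: 4
  step 7. node 1  ⊔preds=⊤  new=⊤  old=+  +wl: 0,2
  step 8. node 3  ⊔preds=⊤  new=⊤  stable
  step 9. node 4  ⊔preds=⊤  new=⊤  stable
  step 10. node 0  ⊔preds=⊤  new=⊤  stable
  step 11. node 2  ⊔preds=⊤  new=⊤  old=−  +wl: 1
  step 12. node 1  ⊔preds=⊤  new=⊤  stable

Least fixpoint reached:
  node 0: ⊤
  node 1: ⊤
  node 2: ⊤
  node 3: ⊤
  node 4: ⊤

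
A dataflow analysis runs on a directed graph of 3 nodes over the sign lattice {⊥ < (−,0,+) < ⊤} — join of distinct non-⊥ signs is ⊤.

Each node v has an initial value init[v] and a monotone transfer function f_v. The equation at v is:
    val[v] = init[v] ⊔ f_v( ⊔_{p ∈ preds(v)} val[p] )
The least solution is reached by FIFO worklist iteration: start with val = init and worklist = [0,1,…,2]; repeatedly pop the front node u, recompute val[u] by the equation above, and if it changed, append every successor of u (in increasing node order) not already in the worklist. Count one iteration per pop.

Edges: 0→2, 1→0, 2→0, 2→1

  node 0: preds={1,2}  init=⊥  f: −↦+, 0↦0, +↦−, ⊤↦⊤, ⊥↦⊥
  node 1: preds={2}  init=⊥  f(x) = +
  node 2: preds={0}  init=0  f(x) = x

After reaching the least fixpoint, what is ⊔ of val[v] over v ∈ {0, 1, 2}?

Trace (7 dequeues):
  [1] u=0 | in 0 | out 0 | prev ⊥ | push {}
  [2] u=1 | in 0 | out + | prev ⊥ | push {0}
  [3] u=2 | in 0 | out 0 | ==
  [4] u=0 | in ⊤ | out ⊤ | prev 0 | push {2}
  [5] u=2 | in ⊤ | out ⊤ | prev 0 | push {0,1}
  [6] u=0 | in ⊤ | out ⊤ | ==
  [7] u=1 | in ⊤ | out + | ==

Converged values:
  [0] ⊤
  [1] +
  [2] ⊤

⊤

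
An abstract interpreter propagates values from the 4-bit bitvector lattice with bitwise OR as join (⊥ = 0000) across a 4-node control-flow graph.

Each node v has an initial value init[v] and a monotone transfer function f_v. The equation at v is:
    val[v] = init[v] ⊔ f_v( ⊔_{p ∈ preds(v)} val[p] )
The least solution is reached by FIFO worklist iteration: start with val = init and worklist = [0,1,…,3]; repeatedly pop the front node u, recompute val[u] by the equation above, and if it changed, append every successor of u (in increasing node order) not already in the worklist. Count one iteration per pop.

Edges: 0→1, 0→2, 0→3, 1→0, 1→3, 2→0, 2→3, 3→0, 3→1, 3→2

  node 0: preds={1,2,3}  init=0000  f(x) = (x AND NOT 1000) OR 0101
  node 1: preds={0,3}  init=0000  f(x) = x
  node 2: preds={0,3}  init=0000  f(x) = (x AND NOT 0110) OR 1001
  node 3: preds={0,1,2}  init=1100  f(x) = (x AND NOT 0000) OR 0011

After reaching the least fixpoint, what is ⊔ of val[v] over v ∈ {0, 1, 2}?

1111

Iteration log — 9 steps:
  step 1. node 0  ⊔preds=1100  new=0101  old=0000  +wl: 
  step 2. node 1  ⊔preds=1101  new=1101  old=0000  +wl: 0
  step 3. node 2  ⊔preds=1101  new=1001  old=0000  +wl: 
  step 4. node 3  ⊔preds=1101  new=1111  old=1100  +wl: 1,2
  step 5. node 0  ⊔preds=1111  new=0111  old=0101  +wl: 3
  step 6. node 1  ⊔preds=1111  new=1111  old=1101  +wl: 0
  step 7. node 2  ⊔preds=1111  new=1001  stable
  step 8. node 3  ⊔preds=1111  new=1111  stable
  step 9. node 0  ⊔preds=1111  new=0111  stable

Least fixpoint reached:
  node 0: 0111
  node 1: 1111
  node 2: 1001
  node 3: 1111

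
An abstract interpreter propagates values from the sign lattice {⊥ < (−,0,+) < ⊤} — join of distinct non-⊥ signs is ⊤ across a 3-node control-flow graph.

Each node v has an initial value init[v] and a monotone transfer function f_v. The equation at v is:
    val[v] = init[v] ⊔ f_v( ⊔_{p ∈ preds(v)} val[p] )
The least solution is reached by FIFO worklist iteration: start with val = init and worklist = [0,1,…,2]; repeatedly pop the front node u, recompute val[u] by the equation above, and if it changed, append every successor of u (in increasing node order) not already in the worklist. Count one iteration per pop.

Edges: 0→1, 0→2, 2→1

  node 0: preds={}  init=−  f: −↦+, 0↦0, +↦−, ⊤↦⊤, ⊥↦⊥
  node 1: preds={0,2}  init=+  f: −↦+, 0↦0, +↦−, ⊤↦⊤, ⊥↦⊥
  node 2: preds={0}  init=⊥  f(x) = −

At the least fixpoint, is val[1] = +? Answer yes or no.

yes

Worklist (4 pops):
  #1 pop 0: in=⊥ → − (no change)
  #2 pop 1: in=− → + (no change)
  #3 pop 2: in=− → − (was ⊥); enqueue [1]
  #4 pop 1: in=− → + (no change)

Fixpoint:
  val[0] = −
  val[1] = +
  val[2] = −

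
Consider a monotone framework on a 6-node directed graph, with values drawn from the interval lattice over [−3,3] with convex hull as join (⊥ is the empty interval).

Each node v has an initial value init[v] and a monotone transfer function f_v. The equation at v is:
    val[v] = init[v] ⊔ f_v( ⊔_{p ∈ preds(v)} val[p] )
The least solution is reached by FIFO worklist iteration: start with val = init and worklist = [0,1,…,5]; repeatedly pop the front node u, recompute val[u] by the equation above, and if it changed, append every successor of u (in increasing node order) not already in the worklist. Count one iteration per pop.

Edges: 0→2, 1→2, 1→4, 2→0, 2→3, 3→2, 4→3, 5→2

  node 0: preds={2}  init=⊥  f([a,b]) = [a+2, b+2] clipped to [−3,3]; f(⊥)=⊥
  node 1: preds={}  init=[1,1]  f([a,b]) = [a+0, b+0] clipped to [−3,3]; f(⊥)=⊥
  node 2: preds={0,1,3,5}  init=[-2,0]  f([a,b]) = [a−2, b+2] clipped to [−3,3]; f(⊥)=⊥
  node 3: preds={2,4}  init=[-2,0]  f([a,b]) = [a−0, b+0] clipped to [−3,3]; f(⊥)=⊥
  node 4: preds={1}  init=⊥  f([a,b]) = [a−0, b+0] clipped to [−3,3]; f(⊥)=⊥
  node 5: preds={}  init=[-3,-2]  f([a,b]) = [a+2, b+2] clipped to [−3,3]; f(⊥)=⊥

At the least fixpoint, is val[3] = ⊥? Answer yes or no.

Iteration log — 9 steps:
  step 1. node 0  ⊔preds=[-2,0]  new=[0,2]  old=⊥  +wl: 
  step 2. node 1  ⊔preds=⊥  new=[1,1]  stable
  step 3. node 2  ⊔preds=[-3,2]  new=[-3,3]  old=[-2,0]  +wl: 0
  step 4. node 3  ⊔preds=[-3,3]  new=[-3,3]  old=[-2,0]  +wl: 2
  step 5. node 4  ⊔preds=[1,1]  new=[1,1]  old=⊥  +wl: 3
  step 6. node 5  ⊔preds=⊥  new=[-3,-2]  stable
  step 7. node 0  ⊔preds=[-3,3]  new=[-1,3]  old=[0,2]  +wl: 
  step 8. node 2  ⊔preds=[-3,3]  new=[-3,3]  stable
  step 9. node 3  ⊔preds=[-3,3]  new=[-3,3]  stable

Least fixpoint reached:
  node 0: [-1,3]
  node 1: [1,1]
  node 2: [-3,3]
  node 3: [-3,3]
  node 4: [1,1]
  node 5: [-3,-2]

no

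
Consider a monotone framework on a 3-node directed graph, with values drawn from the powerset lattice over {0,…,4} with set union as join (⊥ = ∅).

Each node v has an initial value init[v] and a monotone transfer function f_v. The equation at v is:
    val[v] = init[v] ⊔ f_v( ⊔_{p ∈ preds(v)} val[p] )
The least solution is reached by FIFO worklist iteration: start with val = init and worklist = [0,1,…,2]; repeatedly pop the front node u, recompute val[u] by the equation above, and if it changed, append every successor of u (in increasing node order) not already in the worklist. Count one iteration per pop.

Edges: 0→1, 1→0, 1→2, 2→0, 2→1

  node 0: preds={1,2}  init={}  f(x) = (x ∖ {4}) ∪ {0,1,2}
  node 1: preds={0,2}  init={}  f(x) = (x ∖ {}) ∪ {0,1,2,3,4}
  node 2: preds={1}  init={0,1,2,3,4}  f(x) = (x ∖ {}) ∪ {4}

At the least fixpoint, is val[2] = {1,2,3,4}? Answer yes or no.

Iteration log — 4 steps:
  step 1. node 0  ⊔preds={0,1,2,3,4}  new={0,1,2,3}  old={}  +wl: 
  step 2. node 1  ⊔preds={0,1,2,3,4}  new={0,1,2,3,4}  old={}  +wl: 0
  step 3. node 2  ⊔preds={0,1,2,3,4}  new={0,1,2,3,4}  stable
  step 4. node 0  ⊔preds={0,1,2,3,4}  new={0,1,2,3}  stable

Least fixpoint reached:
  node 0: {0,1,2,3}
  node 1: {0,1,2,3,4}
  node 2: {0,1,2,3,4}

no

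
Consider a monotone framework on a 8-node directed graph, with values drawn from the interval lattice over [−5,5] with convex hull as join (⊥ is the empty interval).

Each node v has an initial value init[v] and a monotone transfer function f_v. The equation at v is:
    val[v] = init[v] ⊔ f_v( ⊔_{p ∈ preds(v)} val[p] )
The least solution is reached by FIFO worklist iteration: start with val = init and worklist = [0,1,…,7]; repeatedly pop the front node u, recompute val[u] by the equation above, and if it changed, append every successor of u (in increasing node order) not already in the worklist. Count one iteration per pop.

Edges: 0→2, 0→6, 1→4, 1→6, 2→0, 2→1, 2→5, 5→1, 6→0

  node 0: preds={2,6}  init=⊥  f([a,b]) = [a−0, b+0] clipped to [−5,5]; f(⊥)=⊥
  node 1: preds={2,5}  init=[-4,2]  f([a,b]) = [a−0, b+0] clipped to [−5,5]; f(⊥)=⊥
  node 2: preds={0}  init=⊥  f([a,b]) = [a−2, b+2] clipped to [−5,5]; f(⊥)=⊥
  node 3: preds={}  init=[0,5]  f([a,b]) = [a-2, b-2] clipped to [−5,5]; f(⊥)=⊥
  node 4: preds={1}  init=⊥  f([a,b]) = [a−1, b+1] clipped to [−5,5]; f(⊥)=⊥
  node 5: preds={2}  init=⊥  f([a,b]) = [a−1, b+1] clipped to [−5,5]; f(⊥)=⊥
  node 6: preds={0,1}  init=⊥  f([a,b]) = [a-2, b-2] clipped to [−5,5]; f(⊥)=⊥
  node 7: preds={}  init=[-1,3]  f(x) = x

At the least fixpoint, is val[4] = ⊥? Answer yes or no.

Trace (30 dequeues):
  [1] u=0 | in ⊥ | out ⊥ | ==
  [2] u=1 | in ⊥ | out [-4,2] | ==
  [3] u=2 | in ⊥ | out ⊥ | ==
  [4] u=3 | in ⊥ | out [0,5] | ==
  [5] u=4 | in [-4,2] | out [-5,3] | prev ⊥ | push {}
  [6] u=5 | in ⊥ | out ⊥ | ==
  [7] u=6 | in [-4,2] | out [-5,0] | prev ⊥ | push {0}
  [8] u=7 | in ⊥ | out [-1,3] | ==
  [9] u=0 | in [-5,0] | out [-5,0] | prev ⊥ | push {2,6}
  [10] u=2 | in [-5,0] | out [-5,2] | prev ⊥ | push {0,1,5}
  [11] u=6 | in [-5,2] | out [-5,0] | ==
  [12] u=0 | in [-5,2] | out [-5,2] | prev [-5,0] | push {2,6}
  [13] u=1 | in [-5,2] | out [-5,2] | prev [-4,2] | push {4}
  [14] u=5 | in [-5,2] | out [-5,3] | prev ⊥ | push {1}
  [15] u=2 | in [-5,2] | out [-5,4] | prev [-5,2] | push {0,5}
  [16] u=6 | in [-5,2] | out [-5,0] | ==
  [17] u=4 | in [-5,2] | out [-5,3] | ==
  [18] u=1 | in [-5,4] | out [-5,4] | prev [-5,2] | push {4,6}
  [19] u=0 | in [-5,4] | out [-5,4] | prev [-5,2] | push {2}
  [20] u=5 | in [-5,4] | out [-5,5] | prev [-5,3] | push {1}
  [21] u=4 | in [-5,4] | out [-5,5] | prev [-5,3] | push {}
  [22] u=6 | in [-5,4] | out [-5,2] | prev [-5,0] | push {0}
  [23] u=2 | in [-5,4] | out [-5,5] | prev [-5,4] | push {5}
  [24] u=1 | in [-5,5] | out [-5,5] | prev [-5,4] | push {4,6}
  [25] u=0 | in [-5,5] | out [-5,5] | prev [-5,4] | push {2}
  [26] u=5 | in [-5,5] | out [-5,5] | ==
  [27] u=4 | in [-5,5] | out [-5,5] | ==
  [28] u=6 | in [-5,5] | out [-5,3] | prev [-5,2] | push {0}
  [29] u=2 | in [-5,5] | out [-5,5] | ==
  [30] u=0 | in [-5,5] | out [-5,5] | ==

Converged values:
  [0] [-5,5]
  [1] [-5,5]
  [2] [-5,5]
  [3] [0,5]
  [4] [-5,5]
  [5] [-5,5]
  [6] [-5,3]
  [7] [-1,3]

no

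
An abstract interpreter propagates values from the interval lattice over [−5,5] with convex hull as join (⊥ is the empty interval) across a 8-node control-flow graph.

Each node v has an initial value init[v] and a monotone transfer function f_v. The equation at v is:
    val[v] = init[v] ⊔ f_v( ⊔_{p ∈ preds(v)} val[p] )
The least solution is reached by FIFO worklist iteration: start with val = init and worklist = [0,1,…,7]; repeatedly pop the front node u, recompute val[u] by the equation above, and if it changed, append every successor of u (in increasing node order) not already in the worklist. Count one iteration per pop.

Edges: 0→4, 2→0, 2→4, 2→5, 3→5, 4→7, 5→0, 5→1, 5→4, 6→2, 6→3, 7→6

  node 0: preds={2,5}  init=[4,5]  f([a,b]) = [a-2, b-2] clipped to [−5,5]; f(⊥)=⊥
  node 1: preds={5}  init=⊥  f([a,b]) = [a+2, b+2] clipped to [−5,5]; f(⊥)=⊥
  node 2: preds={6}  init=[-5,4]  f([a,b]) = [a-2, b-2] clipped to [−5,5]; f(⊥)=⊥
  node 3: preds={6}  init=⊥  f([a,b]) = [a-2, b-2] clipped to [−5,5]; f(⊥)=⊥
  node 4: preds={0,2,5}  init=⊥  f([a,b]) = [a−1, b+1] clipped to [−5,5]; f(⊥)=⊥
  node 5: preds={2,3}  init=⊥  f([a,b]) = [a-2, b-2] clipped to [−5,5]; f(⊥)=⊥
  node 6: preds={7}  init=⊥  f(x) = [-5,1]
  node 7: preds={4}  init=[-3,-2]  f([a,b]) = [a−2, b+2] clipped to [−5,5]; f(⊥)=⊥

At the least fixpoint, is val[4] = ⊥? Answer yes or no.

Worklist (15 pops):
  #1 pop 0: in=[-5,4] → [-5,5] (was [4,5]); enqueue []
  #2 pop 1: in=⊥ → ⊥ (no change)
  #3 pop 2: in=⊥ → [-5,4] (no change)
  #4 pop 3: in=⊥ → ⊥ (no change)
  #5 pop 4: in=[-5,5] → [-5,5] (was ⊥); enqueue []
  #6 pop 5: in=[-5,4] → [-5,2] (was ⊥); enqueue [0,1,4]
  #7 pop 6: in=[-3,-2] → [-5,1] (was ⊥); enqueue [2,3]
  #8 pop 7: in=[-5,5] → [-5,5] (was [-3,-2]); enqueue [6]
  #9 pop 0: in=[-5,4] → [-5,5] (no change)
  #10 pop 1: in=[-5,2] → [-3,4] (was ⊥); enqueue []
  #11 pop 4: in=[-5,5] → [-5,5] (no change)
  #12 pop 2: in=[-5,1] → [-5,4] (no change)
  #13 pop 3: in=[-5,1] → [-5,-1] (was ⊥); enqueue [5]
  #14 pop 6: in=[-5,5] → [-5,1] (no change)
  #15 pop 5: in=[-5,4] → [-5,2] (no change)

Fixpoint:
  val[0] = [-5,5]
  val[1] = [-3,4]
  val[2] = [-5,4]
  val[3] = [-5,-1]
  val[4] = [-5,5]
  val[5] = [-5,2]
  val[6] = [-5,1]
  val[7] = [-5,5]

no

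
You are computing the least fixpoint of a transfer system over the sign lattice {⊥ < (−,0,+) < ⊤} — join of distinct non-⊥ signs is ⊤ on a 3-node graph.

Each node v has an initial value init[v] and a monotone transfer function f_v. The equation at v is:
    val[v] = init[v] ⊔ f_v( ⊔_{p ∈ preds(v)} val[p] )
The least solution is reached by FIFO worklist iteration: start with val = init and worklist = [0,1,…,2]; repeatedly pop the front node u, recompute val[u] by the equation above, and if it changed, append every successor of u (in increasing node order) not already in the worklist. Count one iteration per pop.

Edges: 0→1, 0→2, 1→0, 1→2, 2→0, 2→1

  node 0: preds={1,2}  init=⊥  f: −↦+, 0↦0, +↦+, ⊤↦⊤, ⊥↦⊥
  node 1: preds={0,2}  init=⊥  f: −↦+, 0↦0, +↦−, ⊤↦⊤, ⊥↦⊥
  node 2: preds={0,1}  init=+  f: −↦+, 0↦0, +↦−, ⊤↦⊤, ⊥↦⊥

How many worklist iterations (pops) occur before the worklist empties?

7

Trace (7 dequeues):
  [1] u=0 | in + | out + | prev ⊥ | push {}
  [2] u=1 | in + | out − | prev ⊥ | push {0}
  [3] u=2 | in ⊤ | out ⊤ | prev + | push {1}
  [4] u=0 | in ⊤ | out ⊤ | prev + | push {2}
  [5] u=1 | in ⊤ | out ⊤ | prev − | push {0}
  [6] u=2 | in ⊤ | out ⊤ | ==
  [7] u=0 | in ⊤ | out ⊤ | ==

Converged values:
  [0] ⊤
  [1] ⊤
  [2] ⊤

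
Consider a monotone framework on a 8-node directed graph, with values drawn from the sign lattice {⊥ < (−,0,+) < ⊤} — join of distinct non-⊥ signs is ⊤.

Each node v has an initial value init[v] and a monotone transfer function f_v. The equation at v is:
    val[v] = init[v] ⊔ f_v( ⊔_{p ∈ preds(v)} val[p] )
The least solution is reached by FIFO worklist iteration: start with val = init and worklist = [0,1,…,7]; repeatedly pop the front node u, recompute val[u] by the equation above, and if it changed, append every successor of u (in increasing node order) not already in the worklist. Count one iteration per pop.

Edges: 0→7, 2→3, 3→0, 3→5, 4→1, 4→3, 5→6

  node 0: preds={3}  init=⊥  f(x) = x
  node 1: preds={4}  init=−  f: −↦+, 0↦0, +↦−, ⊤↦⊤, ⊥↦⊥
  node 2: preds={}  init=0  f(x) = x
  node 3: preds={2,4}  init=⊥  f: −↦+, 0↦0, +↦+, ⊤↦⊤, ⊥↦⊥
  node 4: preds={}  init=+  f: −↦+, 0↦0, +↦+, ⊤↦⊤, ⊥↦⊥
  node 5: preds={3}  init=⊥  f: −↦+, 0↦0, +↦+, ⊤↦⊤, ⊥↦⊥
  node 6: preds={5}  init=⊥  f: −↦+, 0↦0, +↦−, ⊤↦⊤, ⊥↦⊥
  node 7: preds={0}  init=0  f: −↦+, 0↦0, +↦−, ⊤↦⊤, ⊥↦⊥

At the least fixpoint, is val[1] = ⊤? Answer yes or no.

no

Iteration log — 10 steps:
  step 1. node 0  ⊔preds=⊥  new=⊥  stable
  step 2. node 1  ⊔preds=+  new=−  stable
  step 3. node 2  ⊔preds=⊥  new=0  stable
  step 4. node 3  ⊔preds=⊤  new=⊤  old=⊥  +wl: 0
  step 5. node 4  ⊔preds=⊥  new=+  stable
  step 6. node 5  ⊔preds=⊤  new=⊤  old=⊥  +wl: 
  step 7. node 6  ⊔preds=⊤  new=⊤  old=⊥  +wl: 
  step 8. node 7  ⊔preds=⊥  new=0  stable
  step 9. node 0  ⊔preds=⊤  new=⊤  old=⊥  +wl: 7
  step 10. node 7  ⊔preds=⊤  new=⊤  old=0  +wl: 

Least fixpoint reached:
  node 0: ⊤
  node 1: −
  node 2: 0
  node 3: ⊤
  node 4: +
  node 5: ⊤
  node 6: ⊤
  node 7: ⊤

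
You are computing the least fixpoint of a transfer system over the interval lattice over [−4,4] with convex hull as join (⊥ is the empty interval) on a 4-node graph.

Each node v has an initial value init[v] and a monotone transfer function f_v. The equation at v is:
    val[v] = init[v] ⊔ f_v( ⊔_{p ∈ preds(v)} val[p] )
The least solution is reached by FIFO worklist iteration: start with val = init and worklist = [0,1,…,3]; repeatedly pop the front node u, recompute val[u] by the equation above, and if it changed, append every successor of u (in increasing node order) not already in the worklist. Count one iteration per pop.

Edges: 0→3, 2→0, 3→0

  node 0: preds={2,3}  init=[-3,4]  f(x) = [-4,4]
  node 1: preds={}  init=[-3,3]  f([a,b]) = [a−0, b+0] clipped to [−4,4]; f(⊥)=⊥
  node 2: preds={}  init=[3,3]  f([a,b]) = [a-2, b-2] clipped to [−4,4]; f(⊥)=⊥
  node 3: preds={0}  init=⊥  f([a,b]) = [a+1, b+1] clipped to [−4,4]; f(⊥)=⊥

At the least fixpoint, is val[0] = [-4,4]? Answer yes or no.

Iteration log — 5 steps:
  step 1. node 0  ⊔preds=[3,3]  new=[-4,4]  old=[-3,4]  +wl: 
  step 2. node 1  ⊔preds=⊥  new=[-3,3]  stable
  step 3. node 2  ⊔preds=⊥  new=[3,3]  stable
  step 4. node 3  ⊔preds=[-4,4]  new=[-3,4]  old=⊥  +wl: 0
  step 5. node 0  ⊔preds=[-3,4]  new=[-4,4]  stable

Least fixpoint reached:
  node 0: [-4,4]
  node 1: [-3,3]
  node 2: [3,3]
  node 3: [-3,4]

yes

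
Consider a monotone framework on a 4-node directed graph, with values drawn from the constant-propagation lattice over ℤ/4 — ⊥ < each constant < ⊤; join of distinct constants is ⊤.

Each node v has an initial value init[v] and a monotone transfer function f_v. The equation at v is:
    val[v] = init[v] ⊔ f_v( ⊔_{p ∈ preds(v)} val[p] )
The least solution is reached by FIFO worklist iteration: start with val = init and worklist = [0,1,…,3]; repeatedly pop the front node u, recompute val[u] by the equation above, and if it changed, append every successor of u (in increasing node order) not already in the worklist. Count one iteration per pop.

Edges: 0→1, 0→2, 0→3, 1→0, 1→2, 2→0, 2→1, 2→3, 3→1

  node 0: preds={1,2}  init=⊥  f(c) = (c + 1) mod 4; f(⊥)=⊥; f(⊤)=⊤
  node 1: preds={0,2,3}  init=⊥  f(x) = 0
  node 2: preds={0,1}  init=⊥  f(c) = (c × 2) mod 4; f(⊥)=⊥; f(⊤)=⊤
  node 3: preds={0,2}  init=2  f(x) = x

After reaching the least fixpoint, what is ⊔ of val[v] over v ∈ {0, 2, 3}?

⊤

Iteration log — 12 steps:
  step 1. node 0  ⊔preds=⊥  new=⊥  stable
  step 2. node 1  ⊔preds=2  new=0  old=⊥  +wl: 0
  step 3. node 2  ⊔preds=0  new=0  old=⊥  +wl: 1
  step 4. node 3  ⊔preds=0  new=⊤  old=2  +wl: 
  step 5. node 0  ⊔preds=0  new=1  old=⊥  +wl: 2,3
  step 6. node 1  ⊔preds=⊤  new=0  stable
  step 7. node 2  ⊔preds=⊤  new=⊤  old=0  +wl: 0,1
  step 8. node 3  ⊔preds=⊤  new=⊤  stable
  step 9. node 0  ⊔preds=⊤  new=⊤  old=1  +wl: 2,3
  step 10. node 1  ⊔preds=⊤  new=0  stable
  step 11. node 2  ⊔preds=⊤  new=⊤  stable
  step 12. node 3  ⊔preds=⊤  new=⊤  stable

Least fixpoint reached:
  node 0: ⊤
  node 1: 0
  node 2: ⊤
  node 3: ⊤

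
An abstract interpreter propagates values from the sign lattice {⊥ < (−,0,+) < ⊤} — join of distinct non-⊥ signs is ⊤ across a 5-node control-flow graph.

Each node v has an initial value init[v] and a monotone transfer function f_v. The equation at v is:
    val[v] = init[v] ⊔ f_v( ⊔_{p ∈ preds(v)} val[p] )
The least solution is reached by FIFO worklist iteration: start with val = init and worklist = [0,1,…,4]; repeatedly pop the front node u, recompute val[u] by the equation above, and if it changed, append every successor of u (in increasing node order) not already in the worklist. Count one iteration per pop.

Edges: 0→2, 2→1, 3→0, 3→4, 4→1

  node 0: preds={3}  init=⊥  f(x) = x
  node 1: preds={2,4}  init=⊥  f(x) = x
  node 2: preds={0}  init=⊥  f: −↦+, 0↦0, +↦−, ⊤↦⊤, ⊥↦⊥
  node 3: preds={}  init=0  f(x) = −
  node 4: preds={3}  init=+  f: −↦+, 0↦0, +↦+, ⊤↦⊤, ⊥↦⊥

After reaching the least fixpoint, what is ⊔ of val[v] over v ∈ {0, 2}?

⊤

Iteration log — 9 steps:
  step 1. node 0  ⊔preds=0  new=0  old=⊥  +wl: 
  step 2. node 1  ⊔preds=+  new=+  old=⊥  +wl: 
  step 3. node 2  ⊔preds=0  new=0  old=⊥  +wl: 1
  step 4. node 3  ⊔preds=⊥  new=⊤  old=0  +wl: 0
  step 5. node 4  ⊔preds=⊤  new=⊤  old=+  +wl: 
  step 6. node 1  ⊔preds=⊤  new=⊤  old=+  +wl: 
  step 7. node 0  ⊔preds=⊤  new=⊤  old=0  +wl: 2
  step 8. node 2  ⊔preds=⊤  new=⊤  old=0  +wl: 1
  step 9. node 1  ⊔preds=⊤  new=⊤  stable

Least fixpoint reached:
  node 0: ⊤
  node 1: ⊤
  node 2: ⊤
  node 3: ⊤
  node 4: ⊤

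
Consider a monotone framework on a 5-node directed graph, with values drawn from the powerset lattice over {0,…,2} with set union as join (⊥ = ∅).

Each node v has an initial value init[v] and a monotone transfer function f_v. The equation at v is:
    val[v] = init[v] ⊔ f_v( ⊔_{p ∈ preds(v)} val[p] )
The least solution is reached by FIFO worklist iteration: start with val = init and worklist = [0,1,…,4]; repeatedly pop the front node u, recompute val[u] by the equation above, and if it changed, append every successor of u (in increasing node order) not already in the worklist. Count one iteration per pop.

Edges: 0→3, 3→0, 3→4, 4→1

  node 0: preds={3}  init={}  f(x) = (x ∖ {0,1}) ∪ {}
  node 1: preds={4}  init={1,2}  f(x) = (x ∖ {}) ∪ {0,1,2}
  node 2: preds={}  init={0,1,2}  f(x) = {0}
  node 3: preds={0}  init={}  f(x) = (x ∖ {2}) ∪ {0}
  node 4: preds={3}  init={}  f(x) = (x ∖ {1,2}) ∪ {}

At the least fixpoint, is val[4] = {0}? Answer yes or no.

yes

Trace (7 dequeues):
  [1] u=0 | in {} | out {} | ==
  [2] u=1 | in {} | out {0,1,2} | prev {1,2} | push {}
  [3] u=2 | in {} | out {0,1,2} | ==
  [4] u=3 | in {} | out {0} | prev {} | push {0}
  [5] u=4 | in {0} | out {0} | prev {} | push {1}
  [6] u=0 | in {0} | out {} | ==
  [7] u=1 | in {0} | out {0,1,2} | ==

Converged values:
  [0] {}
  [1] {0,1,2}
  [2] {0,1,2}
  [3] {0}
  [4] {0}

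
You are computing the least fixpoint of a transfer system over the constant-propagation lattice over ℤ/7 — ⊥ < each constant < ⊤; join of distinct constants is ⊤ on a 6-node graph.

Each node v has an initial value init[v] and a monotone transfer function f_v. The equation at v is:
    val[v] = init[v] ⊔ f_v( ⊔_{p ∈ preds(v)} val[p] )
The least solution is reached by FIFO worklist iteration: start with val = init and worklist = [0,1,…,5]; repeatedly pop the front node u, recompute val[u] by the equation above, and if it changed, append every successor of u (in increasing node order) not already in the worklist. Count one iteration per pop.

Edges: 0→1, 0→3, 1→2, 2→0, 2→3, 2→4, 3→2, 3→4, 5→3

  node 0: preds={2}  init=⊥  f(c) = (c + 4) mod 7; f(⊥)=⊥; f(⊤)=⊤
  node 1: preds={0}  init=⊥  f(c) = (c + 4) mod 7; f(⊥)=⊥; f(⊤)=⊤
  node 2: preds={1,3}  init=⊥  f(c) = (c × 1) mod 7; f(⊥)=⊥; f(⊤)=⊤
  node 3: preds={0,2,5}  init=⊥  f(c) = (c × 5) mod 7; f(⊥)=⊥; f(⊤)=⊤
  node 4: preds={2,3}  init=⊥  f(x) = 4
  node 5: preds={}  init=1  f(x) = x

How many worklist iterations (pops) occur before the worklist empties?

17

Iteration log — 17 steps:
  step 1. node 0  ⊔preds=⊥  new=⊥  stable
  step 2. node 1  ⊔preds=⊥  new=⊥  stable
  step 3. node 2  ⊔preds=⊥  new=⊥  stable
  step 4. node 3  ⊔preds=1  new=5  old=⊥  +wl: 2
  step 5. node 4  ⊔preds=5  new=4  old=⊥  +wl: 
  step 6. node 5  ⊔preds=⊥  new=1  stable
  step 7. node 2  ⊔preds=5  new=5  old=⊥  +wl: 0,3,4
  step 8. node 0  ⊔preds=5  new=2  old=⊥  +wl: 1
  step 9. node 3  ⊔preds=⊤  new=⊤  old=5  +wl: 2
  step 10. node 4  ⊔preds=⊤  new=4  stable
  step 11. node 1  ⊔preds=2  new=6  old=⊥  +wl: 
  step 12. node 2  ⊔preds=⊤  new=⊤  old=5  +wl: 0,3,4
  step 13. node 0  ⊔preds=⊤  new=⊤  old=2  +wl: 1
  step 14. node 3  ⊔preds=⊤  new=⊤  stable
  step 15. node 4  ⊔preds=⊤  new=4  stable
  step 16. node 1  ⊔preds=⊤  new=⊤  old=6  +wl: 2
  step 17. node 2  ⊔preds=⊤  new=⊤  stable

Least fixpoint reached:
  node 0: ⊤
  node 1: ⊤
  node 2: ⊤
  node 3: ⊤
  node 4: 4
  node 5: 1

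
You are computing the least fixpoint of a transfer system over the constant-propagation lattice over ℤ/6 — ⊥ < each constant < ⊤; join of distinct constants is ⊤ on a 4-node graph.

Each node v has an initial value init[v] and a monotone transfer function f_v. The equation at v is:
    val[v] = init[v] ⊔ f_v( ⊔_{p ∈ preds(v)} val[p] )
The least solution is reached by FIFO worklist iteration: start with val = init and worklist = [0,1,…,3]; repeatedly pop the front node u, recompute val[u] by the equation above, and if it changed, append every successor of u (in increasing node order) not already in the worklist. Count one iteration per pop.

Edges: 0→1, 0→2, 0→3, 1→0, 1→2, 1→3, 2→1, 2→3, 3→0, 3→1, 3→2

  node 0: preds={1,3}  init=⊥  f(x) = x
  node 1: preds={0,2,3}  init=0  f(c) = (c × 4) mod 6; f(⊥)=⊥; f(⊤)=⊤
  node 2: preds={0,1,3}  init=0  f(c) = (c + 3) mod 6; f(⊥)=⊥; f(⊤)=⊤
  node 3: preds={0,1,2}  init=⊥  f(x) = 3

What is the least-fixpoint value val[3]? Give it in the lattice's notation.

Trace (9 dequeues):
  [1] u=0 | in 0 | out 0 | prev ⊥ | push {}
  [2] u=1 | in 0 | out 0 | ==
  [3] u=2 | in 0 | out ⊤ | prev 0 | push {1}
  [4] u=3 | in ⊤ | out 3 | prev ⊥ | push {0,2}
  [5] u=1 | in ⊤ | out ⊤ | prev 0 | push {3}
  [6] u=0 | in ⊤ | out ⊤ | prev 0 | push {1}
  [7] u=2 | in ⊤ | out ⊤ | ==
  [8] u=3 | in ⊤ | out 3 | ==
  [9] u=1 | in ⊤ | out ⊤ | ==

Converged values:
  [0] ⊤
  [1] ⊤
  [2] ⊤
  [3] 3

3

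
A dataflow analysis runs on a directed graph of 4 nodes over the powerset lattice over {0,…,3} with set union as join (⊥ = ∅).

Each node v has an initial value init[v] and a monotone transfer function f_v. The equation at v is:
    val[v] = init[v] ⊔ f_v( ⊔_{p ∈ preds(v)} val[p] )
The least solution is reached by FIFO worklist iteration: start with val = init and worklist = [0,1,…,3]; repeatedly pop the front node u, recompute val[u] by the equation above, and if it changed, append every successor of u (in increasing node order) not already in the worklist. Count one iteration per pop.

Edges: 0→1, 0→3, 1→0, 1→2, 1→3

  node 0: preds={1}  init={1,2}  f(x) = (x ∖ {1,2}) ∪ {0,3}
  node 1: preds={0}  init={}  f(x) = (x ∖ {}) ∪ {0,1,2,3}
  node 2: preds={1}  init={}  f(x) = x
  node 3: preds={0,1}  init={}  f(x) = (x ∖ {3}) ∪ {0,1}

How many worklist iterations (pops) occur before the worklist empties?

5

Worklist (5 pops):
  #1 pop 0: in={} → {0,1,2,3} (was {1,2}); enqueue []
  #2 pop 1: in={0,1,2,3} → {0,1,2,3} (was {}); enqueue [0]
  #3 pop 2: in={0,1,2,3} → {0,1,2,3} (was {}); enqueue []
  #4 pop 3: in={0,1,2,3} → {0,1,2} (was {}); enqueue []
  #5 pop 0: in={0,1,2,3} → {0,1,2,3} (no change)

Fixpoint:
  val[0] = {0,1,2,3}
  val[1] = {0,1,2,3}
  val[2] = {0,1,2,3}
  val[3] = {0,1,2}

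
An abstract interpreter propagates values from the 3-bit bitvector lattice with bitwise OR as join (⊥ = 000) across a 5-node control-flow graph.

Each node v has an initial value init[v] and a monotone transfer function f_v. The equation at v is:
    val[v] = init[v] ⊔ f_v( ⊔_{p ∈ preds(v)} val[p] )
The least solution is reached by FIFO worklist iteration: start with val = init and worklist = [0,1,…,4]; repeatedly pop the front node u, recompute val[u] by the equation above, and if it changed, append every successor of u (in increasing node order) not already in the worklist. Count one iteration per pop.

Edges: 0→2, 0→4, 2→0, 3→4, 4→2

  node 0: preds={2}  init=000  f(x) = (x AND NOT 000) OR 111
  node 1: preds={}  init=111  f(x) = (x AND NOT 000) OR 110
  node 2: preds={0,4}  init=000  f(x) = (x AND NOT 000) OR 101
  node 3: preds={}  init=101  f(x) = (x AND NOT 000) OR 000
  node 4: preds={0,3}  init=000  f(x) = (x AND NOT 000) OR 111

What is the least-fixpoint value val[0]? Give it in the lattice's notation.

111

Worklist (7 pops):
  #1 pop 0: in=000 → 111 (was 000); enqueue []
  #2 pop 1: in=000 → 111 (no change)
  #3 pop 2: in=111 → 111 (was 000); enqueue [0]
  #4 pop 3: in=000 → 101 (no change)
  #5 pop 4: in=111 → 111 (was 000); enqueue [2]
  #6 pop 0: in=111 → 111 (no change)
  #7 pop 2: in=111 → 111 (no change)

Fixpoint:
  val[0] = 111
  val[1] = 111
  val[2] = 111
  val[3] = 101
  val[4] = 111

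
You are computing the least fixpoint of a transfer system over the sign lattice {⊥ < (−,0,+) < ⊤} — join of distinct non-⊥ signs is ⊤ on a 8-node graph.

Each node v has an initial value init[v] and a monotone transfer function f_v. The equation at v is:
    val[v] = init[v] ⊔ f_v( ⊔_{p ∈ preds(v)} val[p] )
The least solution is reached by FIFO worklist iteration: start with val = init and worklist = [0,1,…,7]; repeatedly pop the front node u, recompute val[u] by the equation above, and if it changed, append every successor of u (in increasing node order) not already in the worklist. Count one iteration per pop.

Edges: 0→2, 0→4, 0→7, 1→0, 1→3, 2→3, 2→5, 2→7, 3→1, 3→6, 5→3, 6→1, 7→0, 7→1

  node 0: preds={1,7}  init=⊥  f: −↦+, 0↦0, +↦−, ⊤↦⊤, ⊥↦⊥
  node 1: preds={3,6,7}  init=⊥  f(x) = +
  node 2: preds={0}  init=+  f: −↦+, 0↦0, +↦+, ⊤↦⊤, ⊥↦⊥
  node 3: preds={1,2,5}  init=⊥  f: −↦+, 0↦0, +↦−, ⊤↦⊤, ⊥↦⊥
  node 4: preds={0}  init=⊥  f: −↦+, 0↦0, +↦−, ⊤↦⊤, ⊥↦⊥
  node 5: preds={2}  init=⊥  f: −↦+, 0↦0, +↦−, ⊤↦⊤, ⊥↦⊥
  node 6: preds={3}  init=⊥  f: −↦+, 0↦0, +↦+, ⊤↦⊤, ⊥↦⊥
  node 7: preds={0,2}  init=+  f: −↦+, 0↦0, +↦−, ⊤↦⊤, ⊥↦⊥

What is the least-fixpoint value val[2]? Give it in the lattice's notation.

Trace (20 dequeues):
  [1] u=0 | in + | out − | prev ⊥ | push {}
  [2] u=1 | in + | out + | prev ⊥ | push {0}
  [3] u=2 | in − | out + | ==
  [4] u=3 | in + | out − | prev ⊥ | push {1}
  [5] u=4 | in − | out + | prev ⊥ | push {}
  [6] u=5 | in + | out − | prev ⊥ | push {3}
  [7] u=6 | in − | out + | prev ⊥ | push {}
  [8] u=7 | in ⊤ | out ⊤ | prev + | push {}
  [9] u=0 | in ⊤ | out ⊤ | prev − | push {2,4,7}
  [10] u=1 | in ⊤ | out + | ==
  [11] u=3 | in ⊤ | out ⊤ | prev − | push {1,6}
  [12] u=2 | in ⊤ | out ⊤ | prev + | push {3,5}
  [13] u=4 | in ⊤ | out ⊤ | prev + | push {}
  [14] u=7 | in ⊤ | out ⊤ | ==
  [15] u=1 | in ⊤ | out + | ==
  [16] u=6 | in ⊤ | out ⊤ | prev + | push {1}
  [17] u=3 | in ⊤ | out ⊤ | ==
  [18] u=5 | in ⊤ | out ⊤ | prev − | push {3}
  [19] u=1 | in ⊤ | out + | ==
  [20] u=3 | in ⊤ | out ⊤ | ==

Converged values:
  [0] ⊤
  [1] +
  [2] ⊤
  [3] ⊤
  [4] ⊤
  [5] ⊤
  [6] ⊤
  [7] ⊤

⊤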